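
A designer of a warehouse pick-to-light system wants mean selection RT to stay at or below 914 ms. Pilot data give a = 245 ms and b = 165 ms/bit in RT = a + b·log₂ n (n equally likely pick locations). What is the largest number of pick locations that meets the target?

16

165·log₂ n ≤ 914 − 245 = 669, giving log₂ n ≤ 4.0545 and n ≤ 16.617. The largest whole number is 16.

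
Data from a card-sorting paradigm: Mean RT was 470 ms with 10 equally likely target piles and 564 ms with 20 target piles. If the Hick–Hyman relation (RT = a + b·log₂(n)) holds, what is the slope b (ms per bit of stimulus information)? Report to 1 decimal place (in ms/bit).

94.0 ms/bit

Slope: b = (564 − 470) / (log₂ 20 − log₂ 10) = 94/1.0000 = 94.000 ms/bit.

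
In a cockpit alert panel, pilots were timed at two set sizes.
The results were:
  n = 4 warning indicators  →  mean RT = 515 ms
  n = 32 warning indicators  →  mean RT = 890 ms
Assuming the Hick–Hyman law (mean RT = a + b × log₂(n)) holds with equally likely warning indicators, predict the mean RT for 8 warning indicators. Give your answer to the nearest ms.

640 ms

With log₂ n on the abscissa the relation is linear; from the two conditions:
  b = (890 − 515) / (log₂ 32 − log₂ 4) = 375 / (5 − 2) = 125 ms/bit
  a = 515 − 125 × 2 = 265 ms
Then RT(8) = 265 + 125 × log₂ 8 = 265 + 125 × 3 ≈ 640.000 ms.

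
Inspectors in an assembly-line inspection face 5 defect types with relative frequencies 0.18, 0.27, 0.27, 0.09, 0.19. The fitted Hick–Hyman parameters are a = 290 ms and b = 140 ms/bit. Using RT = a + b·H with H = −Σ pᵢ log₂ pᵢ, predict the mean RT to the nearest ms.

Entropy contributions −pᵢ log₂ pᵢ: 0.4453, 0.5100, 0.5100, 0.3127, 0.4552; sum H = 2.2332 bits.
RT = a + bH = 290 + 140·2.2332 = 602.65 ms.

603 ms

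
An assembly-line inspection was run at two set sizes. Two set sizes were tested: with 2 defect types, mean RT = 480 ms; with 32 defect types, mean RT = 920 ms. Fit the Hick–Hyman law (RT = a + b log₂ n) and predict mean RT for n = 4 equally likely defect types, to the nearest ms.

590 ms

With log₂ n on the abscissa the relation is linear; from the two conditions:
  b = (920 − 480) / (log₂ 32 − log₂ 2) = 440 / (5 − 1) = 110 ms/bit
  a = 480 − 110 × 1 = 370 ms
Then RT(4) = 370 + 110 × log₂ 4 = 370 + 110 × 2 ≈ 590.000 ms.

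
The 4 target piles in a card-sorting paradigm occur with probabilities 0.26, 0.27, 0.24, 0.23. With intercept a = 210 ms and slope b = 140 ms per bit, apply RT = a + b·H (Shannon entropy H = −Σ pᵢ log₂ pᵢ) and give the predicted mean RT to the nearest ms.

H = 0.26·log₂(1/0.26) + 0.27·log₂(1/0.27) + 0.24·log₂(1/0.24) + 0.23·log₂(1/0.23) = 1.9971 bits.
RT = 210 + 140 × 1.9971 = 489.60 ms.

490 ms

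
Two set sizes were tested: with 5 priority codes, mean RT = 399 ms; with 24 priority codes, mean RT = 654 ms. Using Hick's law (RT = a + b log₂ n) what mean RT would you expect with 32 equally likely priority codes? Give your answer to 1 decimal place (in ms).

700.8 ms

Fit slope and intercept:
  b = (654 − 399) / (log₂ 24 − log₂ 5) = 255 / (4.5850 − 2.3219) = 112.681 ms/bit
  a = 399 − 112.681 × 2.3219 = 137.364 ms
Then RT(32) = 137.364 + 112.681 × log₂ 32 = 137.364 + 112.681 × 5 ≈ 700.767 ms.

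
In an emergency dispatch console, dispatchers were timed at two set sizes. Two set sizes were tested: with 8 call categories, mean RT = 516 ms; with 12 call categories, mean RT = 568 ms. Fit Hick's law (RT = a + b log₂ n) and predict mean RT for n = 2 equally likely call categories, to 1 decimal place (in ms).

Fit slope and intercept:
  b = (568 − 516) / (log₂ 12 − log₂ 8) = 52 / (3.5850 − 3) = 88.895 ms/bit
  a = 516 − 88.895 × 3 = 249.316 ms
Then RT(2) = 249.316 + 88.895 × log₂ 2 = 249.316 + 88.895 × 1 ≈ 338.211 ms.

338.2 ms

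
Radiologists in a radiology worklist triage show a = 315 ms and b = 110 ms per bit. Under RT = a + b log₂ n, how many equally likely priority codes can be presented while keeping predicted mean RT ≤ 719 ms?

12

Information budget: (719 − 315)/110 = 3.6727 bits, so n ≤ 2^3.6727 = 12.753 → at most 12.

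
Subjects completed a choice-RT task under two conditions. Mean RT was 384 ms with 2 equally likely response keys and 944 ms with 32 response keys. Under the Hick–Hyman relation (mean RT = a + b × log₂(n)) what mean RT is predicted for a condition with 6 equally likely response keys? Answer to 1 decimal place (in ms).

RT is linear in log₂ n, so two points fix the line:
  b = (944 − 384) / (log₂ 32 − log₂ 2) = 560 / (5 − 1) = 140.000 ms/bit
  a = 384 − 140.000 × 1 = 244.000 ms
Then RT(6) = 244.000 + 140.000 × log₂ 6 = 244.000 + 140.000 × 2.5850 ≈ 605.895 ms.

605.9 ms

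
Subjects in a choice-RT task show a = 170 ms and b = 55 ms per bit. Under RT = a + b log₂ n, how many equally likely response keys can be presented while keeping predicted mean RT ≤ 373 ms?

12

Set 170 + 55·log₂ n ≤ 373 → log₂ n ≤ (373 − 170)/55 = 3.6909.
So n ≤ 2^3.6909 = 12.914; the largest integer n is 12.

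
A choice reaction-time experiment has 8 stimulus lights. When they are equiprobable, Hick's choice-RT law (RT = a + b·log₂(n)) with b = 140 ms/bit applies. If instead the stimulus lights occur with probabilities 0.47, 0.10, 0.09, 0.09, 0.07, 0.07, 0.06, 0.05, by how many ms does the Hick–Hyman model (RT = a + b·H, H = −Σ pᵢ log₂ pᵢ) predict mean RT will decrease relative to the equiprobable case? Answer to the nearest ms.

75 ms

The RT saving is b·ΔH. Equiprobable H₀ = log₂(8) = 3.0000 bits; with the given probabilities H = 2.4662 bits.
b·(H₀ − H) = 140 × (3.0000 − 2.4662) = 74.73 ms.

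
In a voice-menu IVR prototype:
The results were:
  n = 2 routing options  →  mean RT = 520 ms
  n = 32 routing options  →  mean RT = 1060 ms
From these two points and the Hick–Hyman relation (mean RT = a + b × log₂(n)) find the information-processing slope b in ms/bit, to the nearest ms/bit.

The slope on a log₂ axis is (1060 − 520) / (5 − 1) = 135 ms/bit.

135 ms/bit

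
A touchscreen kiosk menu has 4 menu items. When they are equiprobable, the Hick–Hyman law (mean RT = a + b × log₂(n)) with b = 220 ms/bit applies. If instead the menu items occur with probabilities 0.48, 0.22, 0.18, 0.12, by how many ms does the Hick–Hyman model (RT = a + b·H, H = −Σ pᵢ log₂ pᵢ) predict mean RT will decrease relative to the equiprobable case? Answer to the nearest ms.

44 ms

Equiprobable entropy H₀ = log₂ 4 = 2.0000 bits.
Skewed entropy H = −Σ pᵢ log₂ pᵢ = 1.8012 bits.
ΔRT = b·(H₀ − H) = 220 × 0.1988 = 43.73 ms.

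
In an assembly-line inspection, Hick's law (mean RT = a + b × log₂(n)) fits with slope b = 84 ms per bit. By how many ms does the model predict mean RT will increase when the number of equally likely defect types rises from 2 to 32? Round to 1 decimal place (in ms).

336.0 ms

Only the slope matters, since a is common to both: ΔRT = b·log₂(n₂/n₁).
log₂(32) − log₂(2) = log₂(32/2) = log₂(16) = 4.
ΔRT = 84 × 4.0000 = 336.000 ms.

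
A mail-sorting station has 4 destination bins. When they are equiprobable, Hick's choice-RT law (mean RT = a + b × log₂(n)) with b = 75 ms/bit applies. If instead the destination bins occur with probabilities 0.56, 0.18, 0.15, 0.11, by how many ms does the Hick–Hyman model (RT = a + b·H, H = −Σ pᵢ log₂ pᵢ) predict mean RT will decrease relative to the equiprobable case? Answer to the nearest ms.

The RT saving is b·ΔH. Equiprobable H₀ = log₂(4) = 2.0000 bits; with the given probabilities H = 1.6746 bits.
b·(H₀ − H) = 75 × (2.0000 − 1.6746) = 24.41 ms.

24 ms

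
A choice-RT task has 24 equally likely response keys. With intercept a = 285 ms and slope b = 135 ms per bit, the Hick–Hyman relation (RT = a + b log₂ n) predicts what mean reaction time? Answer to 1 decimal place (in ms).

904.0 ms

log₂(24) = 4.5850 bits, so RT = 285 + 135 × 4.5850 ≈ 903.970 ms.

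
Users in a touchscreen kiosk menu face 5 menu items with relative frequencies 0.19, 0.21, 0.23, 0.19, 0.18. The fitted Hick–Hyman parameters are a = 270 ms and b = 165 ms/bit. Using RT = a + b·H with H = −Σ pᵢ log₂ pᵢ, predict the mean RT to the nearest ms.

H = 0.19·log₂(1/0.19) + 0.21·log₂(1/0.21) + 0.23·log₂(1/0.23) + 0.19·log₂(1/0.19) + 0.18·log₂(1/0.18) = 2.3163 bits.
RT = 270 + 165 × 2.3163 = 652.18 ms.

652 ms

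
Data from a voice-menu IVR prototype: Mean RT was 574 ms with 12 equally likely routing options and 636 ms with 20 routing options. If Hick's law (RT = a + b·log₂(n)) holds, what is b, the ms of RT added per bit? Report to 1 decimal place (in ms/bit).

The slope on a log₂ axis is (636 − 574) / (4.3219 − 3.5850) = 84.129 ms/bit.

84.1 ms/bit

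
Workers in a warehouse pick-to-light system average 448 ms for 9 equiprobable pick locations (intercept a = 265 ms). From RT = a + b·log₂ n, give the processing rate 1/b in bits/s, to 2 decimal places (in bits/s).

b = (448 − 265)/log₂ 9 = 183/3.1699 = 57.730 ms per bit = 0.05773 s/bit; the reciprocal is 17.322 bits/s.

17.32 bits/s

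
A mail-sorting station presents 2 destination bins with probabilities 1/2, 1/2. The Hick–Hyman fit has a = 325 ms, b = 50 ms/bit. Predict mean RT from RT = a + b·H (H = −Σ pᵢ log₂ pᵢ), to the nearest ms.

375 ms

H = −Σ pᵢ log₂ pᵢ = 0.5·1 + 0.5·1 = 1.000 bits.
RT = 325 + 50 × 1.000 = 375.00 ms.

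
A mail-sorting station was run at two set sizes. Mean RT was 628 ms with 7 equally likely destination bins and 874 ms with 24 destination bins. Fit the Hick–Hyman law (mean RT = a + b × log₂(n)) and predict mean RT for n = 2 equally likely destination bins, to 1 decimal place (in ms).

Solve the two-equation system in a and b:
  b = (874 − 628) / (log₂ 24 − log₂ 7) = 246 / (4.5850 − 2.8074) = 138.388 ms/bit
  a = 628 − 138.388 × 2.8074 = 239.495 ms
Then RT(2) = 239.495 + 138.388 × log₂ 2 = 239.495 + 138.388 × 1 ≈ 377.883 ms.

377.9 ms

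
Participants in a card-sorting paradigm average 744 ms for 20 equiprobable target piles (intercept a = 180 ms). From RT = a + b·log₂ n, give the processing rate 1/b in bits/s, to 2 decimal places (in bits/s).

b = (744 − 180)/log₂ 20 = 564/4.3219 = 130.497 ms per bit = 0.13050 s/bit; the reciprocal is 7.663 bits/s.

7.66 bits/s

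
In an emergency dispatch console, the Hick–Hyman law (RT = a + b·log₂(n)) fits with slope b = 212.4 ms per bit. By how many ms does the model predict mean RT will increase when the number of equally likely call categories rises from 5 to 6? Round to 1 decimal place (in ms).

ΔRT = (a + b log₂ n₂) − (a + b log₂ n₁) = b·(log₂ n₂ − log₂ n₁).
log₂(6) − log₂(5) = 2.5850 − 2.3219 = 0.2630.
ΔRT = 212.4 × 0.2630 = 55.869 ms.

55.9 ms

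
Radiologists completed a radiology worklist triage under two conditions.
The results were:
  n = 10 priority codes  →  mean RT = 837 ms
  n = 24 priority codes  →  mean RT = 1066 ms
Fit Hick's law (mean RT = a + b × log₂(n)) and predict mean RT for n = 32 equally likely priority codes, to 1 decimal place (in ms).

Fit slope and intercept:
  b = (1066 − 837) / (log₂ 24 − log₂ 10) = 229 / (4.5850 − 3.3219) = 181.309 ms/bit
  a = 837 − 181.309 × 3.3219 = 234.703 ms
Then RT(32) = 234.703 + 181.309 × log₂ 32 = 234.703 + 181.309 × 5 ≈ 1141.250 ms.

1141.3 ms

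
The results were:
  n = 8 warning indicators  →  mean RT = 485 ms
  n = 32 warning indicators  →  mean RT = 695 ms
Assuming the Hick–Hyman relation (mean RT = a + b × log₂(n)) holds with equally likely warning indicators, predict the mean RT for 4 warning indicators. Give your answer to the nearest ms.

With log₂ n on the abscissa the relation is linear; from the two conditions:
  b = (695 − 485) / (log₂ 32 − log₂ 8) = 210 / (5 − 3) = 105 ms/bit
  a = 485 − 105 × 3 = 170 ms
Then RT(4) = 170 + 105 × log₂ 4 = 170 + 105 × 2 ≈ 380.000 ms.

380 ms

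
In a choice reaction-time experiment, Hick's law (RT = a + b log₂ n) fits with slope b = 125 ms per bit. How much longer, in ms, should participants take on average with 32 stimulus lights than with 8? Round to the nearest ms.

Only the slope matters, since a is common to both: ΔRT = b·log₂(n₂/n₁).
log₂(32) − log₂(8) = log₂(32/8) = log₂(4) = 2.
ΔRT = 125 × 2.0000 = 250.000 ms.

250 ms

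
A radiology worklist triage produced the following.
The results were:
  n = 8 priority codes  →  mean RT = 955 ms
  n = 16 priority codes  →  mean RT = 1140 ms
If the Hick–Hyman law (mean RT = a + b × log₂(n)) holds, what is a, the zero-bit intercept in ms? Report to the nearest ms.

400 ms

Slope: b = (1140 − 955) / (log₂ 16 − log₂ 8) = 185/1.0000 = 185 ms/bit.
a = RT₁ − b·log₂ n₁ = 955 − 185 × 3 = 400.000 ms.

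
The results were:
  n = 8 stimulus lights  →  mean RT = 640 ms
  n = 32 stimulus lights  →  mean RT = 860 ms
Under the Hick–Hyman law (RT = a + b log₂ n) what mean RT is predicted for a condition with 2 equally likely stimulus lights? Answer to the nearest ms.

RT is linear in log₂ n, so two points fix the line:
  b = (860 − 640) / (log₂ 32 − log₂ 8) = 220 / (5 − 3) = 110 ms/bit
  a = 640 − 110 × 3 = 310 ms
Then RT(2) = 310 + 110 × log₂ 2 = 310 + 110 × 1 ≈ 420.000 ms.

420 ms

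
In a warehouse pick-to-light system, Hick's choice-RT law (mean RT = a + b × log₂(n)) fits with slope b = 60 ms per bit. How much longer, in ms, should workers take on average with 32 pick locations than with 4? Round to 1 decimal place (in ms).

180.0 ms

ΔRT = (a + b log₂ n₂) − (a + b log₂ n₁) = b·(log₂ n₂ − log₂ n₁).
log₂(32) − log₂(4) = log₂(32/4) = log₂(8) = 3.
ΔRT = 60 × 3.0000 = 180.000 ms.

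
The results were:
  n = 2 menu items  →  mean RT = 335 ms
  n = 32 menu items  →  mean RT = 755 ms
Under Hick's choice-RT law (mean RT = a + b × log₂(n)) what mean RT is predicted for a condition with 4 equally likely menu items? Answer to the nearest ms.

440 ms

With log₂ n on the abscissa the relation is linear; from the two conditions:
  b = (755 − 335) / (log₂ 32 − log₂ 2) = 420 / (5 − 1) = 105 ms/bit
  a = 335 − 105 × 1 = 230 ms
Then RT(4) = 230 + 105 × log₂ 4 = 230 + 105 × 2 ≈ 440.000 ms.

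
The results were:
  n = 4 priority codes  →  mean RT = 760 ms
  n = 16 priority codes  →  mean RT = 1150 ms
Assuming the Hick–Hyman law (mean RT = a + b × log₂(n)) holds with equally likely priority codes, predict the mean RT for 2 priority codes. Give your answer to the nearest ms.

Solve the two-equation system in a and b:
  b = (1150 − 760) / (log₂ 16 − log₂ 4) = 390 / (4 − 2) = 195 ms/bit
  a = 760 − 195 × 2 = 370 ms
Then RT(2) = 370 + 195 × log₂ 2 = 370 + 195 × 1 ≈ 565.000 ms.

565 ms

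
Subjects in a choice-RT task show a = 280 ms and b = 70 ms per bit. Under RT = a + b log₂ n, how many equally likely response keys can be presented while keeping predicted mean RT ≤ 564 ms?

Set 280 + 70·log₂ n ≤ 564 → log₂ n ≤ (564 − 280)/70 = 4.0571.
So n ≤ 2^4.0571 = 16.646; the largest integer n is 16.

16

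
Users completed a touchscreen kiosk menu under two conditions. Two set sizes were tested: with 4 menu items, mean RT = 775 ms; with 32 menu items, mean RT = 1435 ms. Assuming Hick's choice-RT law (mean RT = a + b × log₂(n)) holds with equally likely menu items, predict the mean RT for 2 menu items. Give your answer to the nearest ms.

555 ms

With log₂ n on the abscissa the relation is linear; from the two conditions:
  b = (1435 − 775) / (log₂ 32 − log₂ 4) = 660 / (5 − 2) = 220 ms/bit
  a = 775 − 220 × 2 = 335 ms
Then RT(2) = 335 + 220 × log₂ 2 = 335 + 220 × 1 ≈ 555.000 ms.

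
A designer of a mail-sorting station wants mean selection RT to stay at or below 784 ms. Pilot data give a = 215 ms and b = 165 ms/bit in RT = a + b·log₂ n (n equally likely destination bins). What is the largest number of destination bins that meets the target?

10

Information budget: (784 − 215)/165 = 3.4485 bits, so n ≤ 2^3.4485 = 10.917 → at most 10.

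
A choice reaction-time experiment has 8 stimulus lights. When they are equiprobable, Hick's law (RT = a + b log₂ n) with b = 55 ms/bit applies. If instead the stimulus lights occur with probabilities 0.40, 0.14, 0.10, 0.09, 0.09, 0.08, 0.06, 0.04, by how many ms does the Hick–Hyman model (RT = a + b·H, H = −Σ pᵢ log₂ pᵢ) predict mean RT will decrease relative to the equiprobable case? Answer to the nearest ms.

Equiprobable entropy H₀ = log₂ 8 = 3.0000 bits.
Skewed entropy H = −Σ pᵢ log₂ pᵢ = 2.6042 bits.
ΔRT = b·(H₀ − H) = 55 × 0.3958 = 21.77 ms.

22 ms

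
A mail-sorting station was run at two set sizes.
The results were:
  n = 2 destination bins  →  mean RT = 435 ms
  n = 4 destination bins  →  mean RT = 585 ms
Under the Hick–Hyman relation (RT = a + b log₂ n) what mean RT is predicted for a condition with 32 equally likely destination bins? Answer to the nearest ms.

1035 ms

Fit slope and intercept:
  b = (585 − 435) / (log₂ 4 − log₂ 2) = 150 / (2 − 1) = 150 ms/bit
  a = 435 − 150 × 1 = 285 ms
Then RT(32) = 285 + 150 × log₂ 32 = 285 + 150 × 5 ≈ 1035.000 ms.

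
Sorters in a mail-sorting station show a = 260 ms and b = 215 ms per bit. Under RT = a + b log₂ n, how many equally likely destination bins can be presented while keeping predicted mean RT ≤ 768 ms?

215·log₂ n ≤ 768 − 260 = 508, giving log₂ n ≤ 2.3628 and n ≤ 5.144. The largest whole number is 5.

5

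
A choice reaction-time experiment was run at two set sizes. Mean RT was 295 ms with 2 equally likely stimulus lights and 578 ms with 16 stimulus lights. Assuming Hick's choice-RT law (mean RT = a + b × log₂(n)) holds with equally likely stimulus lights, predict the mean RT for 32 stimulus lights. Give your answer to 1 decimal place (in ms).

672.3 ms

Solve the two-equation system in a and b:
  b = (578 − 295) / (log₂ 16 − log₂ 2) = 283 / (4 − 1) = 94.333 ms/bit
  a = 295 − 94.333 × 1 = 200.667 ms
Then RT(32) = 200.667 + 94.333 × log₂ 32 = 200.667 + 94.333 × 5 ≈ 672.333 ms.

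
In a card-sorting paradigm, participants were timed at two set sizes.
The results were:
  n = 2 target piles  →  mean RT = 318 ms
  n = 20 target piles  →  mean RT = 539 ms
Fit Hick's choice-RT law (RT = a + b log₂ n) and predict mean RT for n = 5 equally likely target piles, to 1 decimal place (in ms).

Fit slope and intercept:
  b = (539 − 318) / (log₂ 20 − log₂ 2) = 221 / (4.3219 − 1) = 66.528 ms/bit
  a = 318 − 66.528 × 1 = 251.472 ms
Then RT(5) = 251.472 + 66.528 × log₂ 5 = 251.472 + 66.528 × 2.3219 ≈ 405.945 ms.

405.9 ms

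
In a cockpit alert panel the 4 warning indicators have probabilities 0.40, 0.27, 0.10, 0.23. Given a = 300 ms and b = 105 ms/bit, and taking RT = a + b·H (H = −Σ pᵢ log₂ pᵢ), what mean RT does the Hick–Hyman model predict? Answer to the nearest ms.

H = 0.40·log₂(1/0.40) + 0.27·log₂(1/0.27) + 0.10·log₂(1/0.10) + 0.23·log₂(1/0.23) = 1.8587 bits.
RT = 300 + 105 × 1.8587 = 495.16 ms.

495 ms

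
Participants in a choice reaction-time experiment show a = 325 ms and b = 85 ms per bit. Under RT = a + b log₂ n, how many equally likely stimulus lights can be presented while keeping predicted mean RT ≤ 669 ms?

16

Information budget: (669 − 325)/85 = 4.0471 bits, so n ≤ 2^4.0471 = 16.531 → at most 16.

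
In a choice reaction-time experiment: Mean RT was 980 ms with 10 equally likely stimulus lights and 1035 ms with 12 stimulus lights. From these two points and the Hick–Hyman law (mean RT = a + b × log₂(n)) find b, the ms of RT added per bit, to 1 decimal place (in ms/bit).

209.1 ms/bit

Slope: b = (1035 − 980) / (log₂ 12 − log₂ 10) = 55/0.2630 = 209.098 ms/bit.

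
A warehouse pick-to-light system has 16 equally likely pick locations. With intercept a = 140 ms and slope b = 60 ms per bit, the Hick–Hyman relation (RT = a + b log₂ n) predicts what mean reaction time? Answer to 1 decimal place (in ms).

log₂(16) = 4 bits, so RT = 140 + 60 × 4 ≈ 380.000 ms.

380.0 ms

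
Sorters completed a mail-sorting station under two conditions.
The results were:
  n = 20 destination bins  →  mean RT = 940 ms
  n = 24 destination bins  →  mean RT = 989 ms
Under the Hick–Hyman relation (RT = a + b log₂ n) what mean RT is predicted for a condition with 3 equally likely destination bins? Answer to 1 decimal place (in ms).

RT is linear in log₂ n, so two points fix the line:
  b = (989 − 940) / (log₂ 24 − log₂ 20) = 49 / (4.5850 − 4.3219) = 186.287 ms/bit
  a = 940 − 186.287 × 4.3219 = 134.879 ms
Then RT(3) = 134.879 + 186.287 × log₂ 3 = 134.879 + 186.287 × 1.5850 ≈ 430.138 ms.

430.1 ms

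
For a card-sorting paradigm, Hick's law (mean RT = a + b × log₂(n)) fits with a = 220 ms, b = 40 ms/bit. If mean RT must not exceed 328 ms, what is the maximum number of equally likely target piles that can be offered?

6

40·log₂ n ≤ 328 − 220 = 108, giving log₂ n ≤ 2.7000 and n ≤ 6.498. The largest whole number is 6.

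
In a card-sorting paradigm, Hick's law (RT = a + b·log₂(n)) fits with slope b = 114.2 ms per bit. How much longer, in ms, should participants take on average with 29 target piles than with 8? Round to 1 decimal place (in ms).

212.2 ms

ΔRT = (a + b log₂ n₂) − (a + b log₂ n₁) = b·(log₂ n₂ − log₂ n₁).
log₂(29) − log₂(8) = 4.8580 − 3 = 1.8580.
ΔRT = 114.2 × 1.8580 = 212.181 ms.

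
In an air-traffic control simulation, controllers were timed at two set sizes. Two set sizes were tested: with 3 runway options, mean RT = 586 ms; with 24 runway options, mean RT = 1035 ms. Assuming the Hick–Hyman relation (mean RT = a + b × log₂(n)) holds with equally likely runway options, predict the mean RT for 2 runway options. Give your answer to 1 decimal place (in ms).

Solve the two-equation system in a and b:
  b = (1035 − 586) / (log₂ 24 − log₂ 3) = 449 / (4.5850 − 1.5850) = 149.667 ms/bit
  a = 586 − 149.667 × 1.5850 = 348.784 ms
Then RT(2) = 348.784 + 149.667 × log₂ 2 = 348.784 + 149.667 × 1 ≈ 498.451 ms.

498.5 ms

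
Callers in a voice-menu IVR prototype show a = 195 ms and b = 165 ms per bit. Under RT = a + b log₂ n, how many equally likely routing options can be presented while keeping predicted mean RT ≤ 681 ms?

7

Information budget: (681 − 195)/165 = 2.9455 bits, so n ≤ 2^2.9455 = 7.703 → at most 7.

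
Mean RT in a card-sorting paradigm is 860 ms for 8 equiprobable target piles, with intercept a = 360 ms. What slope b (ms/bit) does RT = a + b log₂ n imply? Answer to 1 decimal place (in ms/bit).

166.7 ms/bit

8 alternatives carry log₂ 8 = 3 bits; the choice cost is 860 − 360 = 500 ms, so b = 500/3 = 166.667 ms/bit.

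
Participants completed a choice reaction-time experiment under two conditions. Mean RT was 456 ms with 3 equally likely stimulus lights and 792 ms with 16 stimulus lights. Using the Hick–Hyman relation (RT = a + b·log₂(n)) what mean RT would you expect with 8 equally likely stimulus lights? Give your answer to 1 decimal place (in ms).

RT is linear in log₂ n, so two points fix the line:
  b = (792 − 456) / (log₂ 16 − log₂ 3) = 336 / (4 − 1.5850) = 139.128 ms/bit
  a = 456 − 139.128 × 1.5850 = 235.487 ms
Then RT(8) = 235.487 + 139.128 × log₂ 8 = 235.487 + 139.128 × 3 ≈ 652.872 ms.

652.9 ms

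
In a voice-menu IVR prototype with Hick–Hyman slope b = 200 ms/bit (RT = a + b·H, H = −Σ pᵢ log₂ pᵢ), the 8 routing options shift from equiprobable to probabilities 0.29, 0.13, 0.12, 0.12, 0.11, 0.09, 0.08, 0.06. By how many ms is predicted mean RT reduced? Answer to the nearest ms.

Equiprobable entropy H₀ = log₂ 8 = 3.0000 bits.
Skewed entropy H = −Σ pᵢ log₂ pᵢ = 2.8327 bits.
ΔRT = b·(H₀ − H) = 200 × 0.1673 = 33.47 ms.

33 ms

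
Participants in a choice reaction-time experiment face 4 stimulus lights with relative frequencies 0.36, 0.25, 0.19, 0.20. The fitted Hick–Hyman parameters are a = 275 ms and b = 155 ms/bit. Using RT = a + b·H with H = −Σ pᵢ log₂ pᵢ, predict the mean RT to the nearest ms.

Entropy contributions −pᵢ log₂ pᵢ: 0.5306, 0.5000, 0.4552, 0.4644; sum H = 1.9502 bits.
RT = a + bH = 275 + 155·1.9502 = 577.29 ms.

577 ms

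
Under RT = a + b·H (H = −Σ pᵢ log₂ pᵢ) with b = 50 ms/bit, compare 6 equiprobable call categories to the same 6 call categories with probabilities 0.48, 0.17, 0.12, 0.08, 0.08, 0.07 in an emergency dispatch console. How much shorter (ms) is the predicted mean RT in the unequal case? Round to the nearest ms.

Equiprobable entropy H₀ = log₂ 6 = 2.5850 bits.
Skewed entropy H = −Σ pᵢ log₂ pᵢ = 2.1615 bits.
ΔRT = b·(H₀ − H) = 50 × 0.4235 = 21.17 ms.

21 ms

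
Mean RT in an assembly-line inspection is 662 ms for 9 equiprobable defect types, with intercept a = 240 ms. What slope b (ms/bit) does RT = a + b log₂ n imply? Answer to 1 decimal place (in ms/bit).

9 alternatives carry log₂ 9 = 3.1699 bits; the choice cost is 662 − 240 = 422 ms, so b = 422/3.1699 = 133.126 ms/bit.

133.1 ms/bit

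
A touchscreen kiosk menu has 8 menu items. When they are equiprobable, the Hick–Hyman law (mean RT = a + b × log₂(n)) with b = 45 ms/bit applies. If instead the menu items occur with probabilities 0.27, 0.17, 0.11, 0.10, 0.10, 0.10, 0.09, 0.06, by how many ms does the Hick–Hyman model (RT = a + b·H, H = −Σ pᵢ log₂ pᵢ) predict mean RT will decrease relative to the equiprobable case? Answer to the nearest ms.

Equiprobable entropy H₀ = log₂ 8 = 3.0000 bits.
Skewed entropy H = −Σ pᵢ log₂ pᵢ = 2.8477 bits.
ΔRT = b·(H₀ − H) = 45 × 0.1523 = 6.86 ms.

7 ms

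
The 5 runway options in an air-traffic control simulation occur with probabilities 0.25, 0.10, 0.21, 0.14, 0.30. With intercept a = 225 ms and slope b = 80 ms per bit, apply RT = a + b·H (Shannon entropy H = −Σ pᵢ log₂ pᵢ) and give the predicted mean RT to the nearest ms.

403 ms

Entropy contributions −pᵢ log₂ pᵢ: 0.5000, 0.3322, 0.4728, 0.3971, 0.5211; sum H = 2.2232 bits.
RT = a + bH = 225 + 80·2.2232 = 402.86 ms.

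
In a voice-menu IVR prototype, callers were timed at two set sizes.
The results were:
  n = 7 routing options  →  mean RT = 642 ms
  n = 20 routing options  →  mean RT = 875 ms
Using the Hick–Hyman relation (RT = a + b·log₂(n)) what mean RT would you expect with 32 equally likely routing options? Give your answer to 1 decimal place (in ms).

RT is linear in log₂ n, so two points fix the line:
  b = (875 − 642) / (log₂ 20 − log₂ 7) = 233 / (4.3219 − 2.8074) = 153.839 ms/bit
  a = 642 − 153.839 × 2.8074 = 210.120 ms
Then RT(32) = 210.120 + 153.839 × log₂ 32 = 210.120 + 153.839 × 5 ≈ 979.314 ms.

979.3 ms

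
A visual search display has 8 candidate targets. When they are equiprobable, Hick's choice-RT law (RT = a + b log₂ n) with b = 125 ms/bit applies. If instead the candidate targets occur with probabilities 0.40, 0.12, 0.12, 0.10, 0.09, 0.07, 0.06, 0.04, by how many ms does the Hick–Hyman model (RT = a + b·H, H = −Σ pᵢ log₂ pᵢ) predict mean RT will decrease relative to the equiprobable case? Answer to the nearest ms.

Equiprobable entropy H₀ = log₂ 8 = 3.0000 bits.
Skewed entropy H = −Σ pᵢ log₂ pᵢ = 2.6056 bits.
ΔRT = b·(H₀ − H) = 125 × 0.3944 = 49.30 ms.

49 ms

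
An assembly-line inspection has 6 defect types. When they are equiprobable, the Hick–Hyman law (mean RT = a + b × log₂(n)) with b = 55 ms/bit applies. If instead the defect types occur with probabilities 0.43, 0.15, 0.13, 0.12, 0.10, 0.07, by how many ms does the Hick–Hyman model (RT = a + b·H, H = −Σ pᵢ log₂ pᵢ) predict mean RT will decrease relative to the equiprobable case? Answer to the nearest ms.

17 ms

Equiprobable entropy H₀ = log₂ 6 = 2.5850 bits.
Skewed entropy H = −Σ pᵢ log₂ pᵢ = 2.2846 bits.
ΔRT = b·(H₀ − H) = 55 × 0.3004 = 16.52 ms.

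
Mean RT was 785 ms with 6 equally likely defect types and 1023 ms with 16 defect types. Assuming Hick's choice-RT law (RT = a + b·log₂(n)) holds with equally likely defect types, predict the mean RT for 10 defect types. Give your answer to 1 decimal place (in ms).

909.0 ms

RT is linear in log₂ n, so two points fix the line:
  b = (1023 − 785) / (log₂ 16 − log₂ 6) = 238 / (4 − 2.5850) = 168.193 ms/bit
  a = 785 − 168.193 × 2.5850 = 350.226 ms
Then RT(10) = 350.226 + 168.193 × log₂ 10 = 350.226 + 168.193 × 3.3219 ≈ 908.953 ms.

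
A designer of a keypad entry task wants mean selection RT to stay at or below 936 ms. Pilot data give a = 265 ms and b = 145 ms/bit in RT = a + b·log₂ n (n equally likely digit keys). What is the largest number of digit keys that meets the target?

145·log₂ n ≤ 936 − 265 = 671, giving log₂ n ≤ 4.6276 and n ≤ 24.720. The largest whole number is 24.

24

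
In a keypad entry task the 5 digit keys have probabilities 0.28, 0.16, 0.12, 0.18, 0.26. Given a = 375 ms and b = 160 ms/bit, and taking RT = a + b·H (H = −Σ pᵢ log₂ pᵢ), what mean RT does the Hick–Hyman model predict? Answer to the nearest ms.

736 ms

H = 0.28·log₂(1/0.28) + 0.16·log₂(1/0.16) + 0.12·log₂(1/0.12) + 0.18·log₂(1/0.18) + 0.26·log₂(1/0.26) = 2.2549 bits.
RT = 375 + 160 × 2.2549 = 735.78 ms.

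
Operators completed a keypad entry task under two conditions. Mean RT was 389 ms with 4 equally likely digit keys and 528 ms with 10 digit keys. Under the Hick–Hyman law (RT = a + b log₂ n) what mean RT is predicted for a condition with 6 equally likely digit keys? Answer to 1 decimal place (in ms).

450.5 ms

With log₂ n on the abscissa the relation is linear; from the two conditions:
  b = (528 − 389) / (log₂ 10 − log₂ 4) = 139 / (3.3219 − 2) = 105.149 ms/bit
  a = 389 − 105.149 × 2 = 178.701 ms
Then RT(6) = 178.701 + 105.149 × log₂ 6 = 178.701 + 105.149 × 2.5850 ≈ 450.508 ms.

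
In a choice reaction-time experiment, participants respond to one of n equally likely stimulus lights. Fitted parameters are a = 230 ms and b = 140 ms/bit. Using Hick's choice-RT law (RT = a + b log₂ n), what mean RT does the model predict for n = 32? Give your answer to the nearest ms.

930 ms

log₂(32) = 5 bits, so RT = 230 + 140 × 5 ≈ 930.000 ms.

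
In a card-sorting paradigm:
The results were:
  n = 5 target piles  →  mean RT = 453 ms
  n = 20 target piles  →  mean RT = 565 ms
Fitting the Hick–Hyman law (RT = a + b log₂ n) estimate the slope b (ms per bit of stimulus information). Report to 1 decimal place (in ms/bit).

56.0 ms/bit

b = (RT₂ − RT₁)/(log₂ n₂ − log₂ n₁) = (565 − 453)/(4.3219 − 2.3219) = 56.000 ms/bit.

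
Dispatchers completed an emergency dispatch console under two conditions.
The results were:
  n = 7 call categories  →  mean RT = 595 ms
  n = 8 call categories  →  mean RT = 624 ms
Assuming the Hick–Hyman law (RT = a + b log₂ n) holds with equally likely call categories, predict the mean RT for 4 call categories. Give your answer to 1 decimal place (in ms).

Fit slope and intercept:
  b = (624 − 595) / (log₂ 8 − log₂ 7) = 29 / (3 − 2.8074) = 150.536 ms/bit
  a = 595 − 150.536 × 2.8074 = 172.392 ms
Then RT(4) = 172.392 + 150.536 × log₂ 4 = 172.392 + 150.536 × 2 ≈ 473.464 ms.

473.5 ms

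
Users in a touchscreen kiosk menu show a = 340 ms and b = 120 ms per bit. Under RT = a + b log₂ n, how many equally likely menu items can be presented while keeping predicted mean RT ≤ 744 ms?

120·log₂ n ≤ 744 − 340 = 404, giving log₂ n ≤ 3.3667 and n ≤ 10.315. The largest whole number is 10.

10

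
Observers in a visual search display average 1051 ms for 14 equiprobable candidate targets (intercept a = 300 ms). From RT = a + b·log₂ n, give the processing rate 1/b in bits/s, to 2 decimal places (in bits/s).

5.07 bits/s

b = (1051 − 300)/log₂ 14 = 751/3.8074 = 197.250 ms per bit = 0.19725 s/bit; the reciprocal is 5.070 bits/s.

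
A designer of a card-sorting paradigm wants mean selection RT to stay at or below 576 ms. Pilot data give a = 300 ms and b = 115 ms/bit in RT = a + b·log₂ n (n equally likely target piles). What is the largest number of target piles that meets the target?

5

Information budget: (576 − 300)/115 = 2.4000 bits, so n ≤ 2^2.4000 = 5.278 → at most 5.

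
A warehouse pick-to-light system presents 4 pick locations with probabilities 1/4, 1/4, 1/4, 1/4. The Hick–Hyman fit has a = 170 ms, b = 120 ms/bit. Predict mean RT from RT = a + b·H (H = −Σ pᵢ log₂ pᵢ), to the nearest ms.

H = −Σ pᵢ log₂ pᵢ = 0.25·2 + 0.25·2 + 0.25·2 + 0.25·2 = 2.000 bits.
RT = 170 + 120 × 2.000 = 410.00 ms.

410 ms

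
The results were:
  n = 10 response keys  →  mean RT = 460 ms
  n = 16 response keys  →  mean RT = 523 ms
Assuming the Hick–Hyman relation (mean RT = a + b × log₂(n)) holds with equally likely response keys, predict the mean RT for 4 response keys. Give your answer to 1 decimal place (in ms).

RT is linear in log₂ n, so two points fix the line:
  b = (523 − 460) / (log₂ 16 − log₂ 10) = 63 / (4 − 3.3219) = 92.911 ms/bit
  a = 460 − 92.911 × 3.3219 = 151.358 ms
Then RT(4) = 151.358 + 92.911 × log₂ 4 = 151.358 + 92.911 × 2 ≈ 337.179 ms.

337.2 ms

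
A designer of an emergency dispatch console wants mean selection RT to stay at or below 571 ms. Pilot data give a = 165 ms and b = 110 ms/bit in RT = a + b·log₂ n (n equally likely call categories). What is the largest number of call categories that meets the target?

110·log₂ n ≤ 571 − 165 = 406, giving log₂ n ≤ 3.6909 and n ≤ 12.914. The largest whole number is 12.

12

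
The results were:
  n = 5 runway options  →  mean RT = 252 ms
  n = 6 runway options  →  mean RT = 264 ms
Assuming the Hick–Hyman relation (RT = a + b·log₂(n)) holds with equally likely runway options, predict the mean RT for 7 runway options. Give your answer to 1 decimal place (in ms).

Solve the two-equation system in a and b:
  b = (264 − 252) / (log₂ 6 − log₂ 5) = 12 / (2.5850 − 2.3219) = 45.621 ms/bit
  a = 252 − 45.621 × 2.3219 = 146.070 ms
Then RT(7) = 146.070 + 45.621 × log₂ 7 = 146.070 + 45.621 × 2.8074 ≈ 274.146 ms.

274.1 ms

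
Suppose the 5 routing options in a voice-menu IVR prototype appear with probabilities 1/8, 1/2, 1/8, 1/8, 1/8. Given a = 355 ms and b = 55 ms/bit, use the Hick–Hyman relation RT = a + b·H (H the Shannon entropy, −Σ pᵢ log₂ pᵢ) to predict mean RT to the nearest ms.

H = −Σ pᵢ log₂ pᵢ = 0.125·3 + 0.5·1 + 0.125·3 + 0.125·3 + 0.125·3 = 2.000 bits.
RT = 355 + 55 × 2.000 = 465.00 ms.

465 ms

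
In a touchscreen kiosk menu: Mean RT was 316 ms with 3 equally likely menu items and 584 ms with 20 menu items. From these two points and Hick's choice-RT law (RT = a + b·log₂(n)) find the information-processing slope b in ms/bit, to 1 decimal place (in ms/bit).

b = (RT₂ − RT₁)/(log₂ n₂ − log₂ n₁) = (584 − 316)/(4.3219 − 1.5850) = 97.919 ms/bit.

97.9 ms/bit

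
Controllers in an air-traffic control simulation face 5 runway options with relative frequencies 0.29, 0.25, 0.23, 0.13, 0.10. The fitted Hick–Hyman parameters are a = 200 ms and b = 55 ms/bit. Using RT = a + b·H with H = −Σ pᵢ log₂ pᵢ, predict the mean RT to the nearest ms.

322 ms

Entropy contributions −pᵢ log₂ pᵢ: 0.5179, 0.5000, 0.4877, 0.3826, 0.3322; sum H = 2.2204 bits.
RT = a + bH = 200 + 55·2.2204 = 322.12 ms.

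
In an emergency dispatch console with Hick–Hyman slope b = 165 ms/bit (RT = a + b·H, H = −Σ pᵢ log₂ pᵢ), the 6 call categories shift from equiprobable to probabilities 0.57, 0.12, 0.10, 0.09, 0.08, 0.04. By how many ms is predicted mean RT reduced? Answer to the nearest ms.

105 ms

The RT saving is b·ΔH. Equiprobable H₀ = log₂(6) = 2.5850 bits; with the given probabilities H = 1.9514 bits.
b·(H₀ − H) = 165 × (2.5850 − 1.9514) = 104.53 ms.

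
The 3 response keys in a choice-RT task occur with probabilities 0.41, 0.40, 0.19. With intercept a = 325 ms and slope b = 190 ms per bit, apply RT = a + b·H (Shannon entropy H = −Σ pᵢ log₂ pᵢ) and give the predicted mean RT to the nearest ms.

612 ms

Entropy contributions −pᵢ log₂ pᵢ: 0.5274, 0.5288, 0.4552; sum H = 1.5114 bits.
RT = a + bH = 325 + 190·1.5114 = 612.16 ms.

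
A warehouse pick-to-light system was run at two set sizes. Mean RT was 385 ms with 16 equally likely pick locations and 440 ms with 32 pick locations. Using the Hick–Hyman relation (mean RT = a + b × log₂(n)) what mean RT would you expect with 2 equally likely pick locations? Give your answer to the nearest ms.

RT is linear in log₂ n, so two points fix the line:
  b = (440 − 385) / (log₂ 32 − log₂ 16) = 55 / (5 − 4) = 55 ms/bit
  a = 385 − 55 × 4 = 165 ms
Then RT(2) = 165 + 55 × log₂ 2 = 165 + 55 × 1 ≈ 220.000 ms.

220 ms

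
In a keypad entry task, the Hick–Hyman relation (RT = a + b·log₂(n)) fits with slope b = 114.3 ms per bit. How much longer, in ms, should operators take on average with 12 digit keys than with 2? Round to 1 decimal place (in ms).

295.5 ms

The intercept a cancels: ΔRT = b·(log₂ n₂ − log₂ n₁) = b·log₂(n₂/n₁).
log₂(12) − log₂(2) = 3.5850 − 1 = 2.5850.
ΔRT = 114.3 × 2.5850 = 295.461 ms.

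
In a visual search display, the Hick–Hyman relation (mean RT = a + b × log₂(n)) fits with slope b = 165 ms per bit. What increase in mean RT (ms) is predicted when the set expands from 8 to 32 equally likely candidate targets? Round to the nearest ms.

330 ms

The intercept a cancels: ΔRT = b·(log₂ n₂ − log₂ n₁) = b·log₂(n₂/n₁).
log₂(32) − log₂(8) = log₂(32/8) = log₂(4) = 2.
ΔRT = 165 × 2.0000 = 330.000 ms.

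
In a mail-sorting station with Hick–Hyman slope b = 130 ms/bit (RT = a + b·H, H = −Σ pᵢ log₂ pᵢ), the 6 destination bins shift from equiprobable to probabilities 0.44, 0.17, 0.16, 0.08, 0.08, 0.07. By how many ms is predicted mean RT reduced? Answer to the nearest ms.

46 ms

The RT saving is b·ΔH. Equiprobable H₀ = log₂(6) = 2.5850 bits; with the given probabilities H = 2.2303 bits.
b·(H₀ − H) = 130 × (2.5850 − 2.2303) = 46.10 ms.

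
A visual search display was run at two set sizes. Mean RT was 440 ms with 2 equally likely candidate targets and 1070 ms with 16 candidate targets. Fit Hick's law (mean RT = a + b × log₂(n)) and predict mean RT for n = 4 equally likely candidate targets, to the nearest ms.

650 ms

RT is linear in log₂ n, so two points fix the line:
  b = (1070 − 440) / (log₂ 16 − log₂ 2) = 630 / (4 − 1) = 210 ms/bit
  a = 440 − 210 × 1 = 230 ms
Then RT(4) = 230 + 210 × log₂ 4 = 230 + 210 × 2 ≈ 650.000 ms.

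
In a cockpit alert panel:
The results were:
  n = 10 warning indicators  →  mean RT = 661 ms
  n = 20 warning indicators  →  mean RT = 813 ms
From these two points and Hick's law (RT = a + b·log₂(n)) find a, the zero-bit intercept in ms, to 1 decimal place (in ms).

156.1 ms

b = (RT₂ − RT₁)/(log₂ n₂ − log₂ n₁) = (813 − 661)/(4.3219 − 3.3219) = 152.000 ms/bit.
a = RT₁ − b·log₂ n₁ = 661 − 152.000 × 3.3219 = 156.067 ms.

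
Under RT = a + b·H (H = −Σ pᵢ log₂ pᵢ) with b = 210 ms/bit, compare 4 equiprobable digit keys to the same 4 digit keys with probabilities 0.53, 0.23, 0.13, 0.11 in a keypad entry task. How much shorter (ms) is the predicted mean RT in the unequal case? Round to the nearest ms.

Equiprobable entropy H₀ = log₂ 4 = 2.0000 bits.
Skewed entropy H = −Σ pᵢ log₂ pᵢ = 1.7060 bits.
ΔRT = b·(H₀ − H) = 210 × 0.2940 = 61.73 ms.

62 ms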